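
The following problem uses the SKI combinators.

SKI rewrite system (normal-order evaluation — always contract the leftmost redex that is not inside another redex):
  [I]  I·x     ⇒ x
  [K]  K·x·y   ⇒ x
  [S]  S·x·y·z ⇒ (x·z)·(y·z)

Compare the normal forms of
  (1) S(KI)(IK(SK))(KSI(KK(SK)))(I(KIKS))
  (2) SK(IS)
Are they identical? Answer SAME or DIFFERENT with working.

Answer: SAME — A ⇓ SKS, B ⇓ SKS

Derivation:
Term A:
  start: S(KI)(IK(SK))(KSI(KK(SK)))(I(KIKS))
  step 1: KI(KSI(KK(SK)))(IK(SK)(KSI(KK(SK))))(I(KIKS))
  step 2: I(IK(SK)(KSI(KK(SK))))(I(KIKS))
  step 3: IK(SK)(KSI(KK(SK)))(I(KIKS))
  step 4: K(SK)(KSI(KK(SK)))(I(KIKS))
  step 5: SK(I(KIKS))
  step 6: SK(KIKS)
  step 7: SK(IS)
  step 8: SKS

Term B:
  start: SK(IS)
  step 1: SKS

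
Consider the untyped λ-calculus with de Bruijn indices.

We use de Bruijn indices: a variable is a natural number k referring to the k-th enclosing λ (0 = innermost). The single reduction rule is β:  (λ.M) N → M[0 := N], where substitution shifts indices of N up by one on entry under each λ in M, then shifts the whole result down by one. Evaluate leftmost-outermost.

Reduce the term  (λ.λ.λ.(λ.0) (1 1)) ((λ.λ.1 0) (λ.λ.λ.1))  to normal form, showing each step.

  start: (λ.λ.λ.(λ.0) (1 1)) ((λ.λ.1 0) (λ.λ.λ.1))
  step 1: λ.λ.(λ.0) (1 1)
  step 2: λ.λ.1 1

Answer: normal form = λ.λ.1 1  (in 2 steps)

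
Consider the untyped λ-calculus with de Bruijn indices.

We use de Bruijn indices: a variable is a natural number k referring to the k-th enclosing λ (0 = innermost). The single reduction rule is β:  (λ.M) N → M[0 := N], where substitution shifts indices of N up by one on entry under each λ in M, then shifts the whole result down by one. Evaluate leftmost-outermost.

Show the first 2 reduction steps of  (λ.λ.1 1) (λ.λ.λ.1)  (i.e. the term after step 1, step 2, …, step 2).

  start: (λ.λ.1 1) (λ.λ.λ.1)
  [1] λ.(λ.λ.λ.1) (λ.λ.λ.1)
  [2] λ.λ.λ.1

Answer: after 2 steps: λ.λ.λ.1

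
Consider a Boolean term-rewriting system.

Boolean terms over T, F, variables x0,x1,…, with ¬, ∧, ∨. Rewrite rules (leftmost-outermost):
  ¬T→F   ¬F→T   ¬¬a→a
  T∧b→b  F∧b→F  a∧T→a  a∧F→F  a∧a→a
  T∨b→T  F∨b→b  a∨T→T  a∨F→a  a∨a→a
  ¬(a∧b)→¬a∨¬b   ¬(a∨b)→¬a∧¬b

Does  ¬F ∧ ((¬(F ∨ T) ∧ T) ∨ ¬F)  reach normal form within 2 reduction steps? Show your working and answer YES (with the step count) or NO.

  start: ¬F ∧ ((¬(F ∨ T) ∧ T) ∨ ¬F)
  step 1: T ∧ ((¬(F ∨ T) ∧ T) ∨ ¬F)
  step 2: (¬(F ∨ T) ∧ T) ∨ ¬F

Answer: NO — after 2 steps the term is (¬(F ∨ T) ∧ T) ∨ ¬F, not yet normal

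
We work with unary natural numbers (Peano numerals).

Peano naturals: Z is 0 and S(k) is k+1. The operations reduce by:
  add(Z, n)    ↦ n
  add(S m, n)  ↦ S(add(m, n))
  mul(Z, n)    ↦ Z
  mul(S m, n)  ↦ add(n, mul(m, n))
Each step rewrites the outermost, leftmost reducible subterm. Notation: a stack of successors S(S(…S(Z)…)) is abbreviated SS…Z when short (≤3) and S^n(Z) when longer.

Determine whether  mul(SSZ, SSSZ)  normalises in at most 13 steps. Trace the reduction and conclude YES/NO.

Answer: YES — reaches normal form S^6(Z) in 11 ≤ 13 steps

Working:
  start: mul(SSZ, SSSZ)
  [1] add(SSSZ, mul(SZ, SSSZ))
  [2] S(add(SSZ, mul(SZ, SSSZ)))
  [3] S(S(add(SZ, mul(SZ, SSSZ))))
  [4] S(S(S(add(Z, mul(SZ, SSSZ)))))
  [5] S(S(S(mul(SZ, SSSZ))))
  [6] S(S(S(add(SSSZ, mul(Z, SSSZ)))))
  [7] S(S(S(S(add(SSZ, mul(Z, SSSZ))))))
  [8] S(S(S(S(S(add(SZ, mul(Z, SSSZ)))))))
  [9] S(S(S(S(S(S(add(Z, mul(Z, SSSZ))))))))
  [10] S(S(S(S(S(S(mul(Z, SSSZ)))))))
  [11] S^6(Z)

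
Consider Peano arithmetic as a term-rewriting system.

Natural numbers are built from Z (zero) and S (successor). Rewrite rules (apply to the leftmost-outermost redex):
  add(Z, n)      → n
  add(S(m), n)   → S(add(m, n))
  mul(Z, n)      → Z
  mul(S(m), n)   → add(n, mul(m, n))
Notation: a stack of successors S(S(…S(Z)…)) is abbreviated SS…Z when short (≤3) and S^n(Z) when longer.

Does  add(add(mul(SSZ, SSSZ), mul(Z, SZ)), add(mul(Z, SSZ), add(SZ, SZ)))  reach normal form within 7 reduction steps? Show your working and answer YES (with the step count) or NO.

Answer: NO — after 7 steps the term is S(S(add(add(add(SZ, mul(SZ, SSSZ)), mul(Z, SZ)), add(mul(Z, SSZ), add(SZ, SZ))))), not yet normal

Reduction:
  start: add(add(mul(SSZ, SSSZ), mul(Z, SZ)), add(mul(Z, SSZ), add(SZ, SZ)))
  →1  add(add(add(SSSZ, mul(SZ, SSSZ)), mul(Z, SZ)), add(mul(Z, SSZ), add(SZ, SZ)))
  →2  add(add(S(add(SSZ, mul(SZ, SSSZ))), mul(Z, SZ)), add(mul(Z, SSZ), add(SZ, SZ)))
  →3  add(S(add(add(SSZ, mul(SZ, SSSZ)), mul(Z, SZ))), add(mul(Z, SSZ), add(SZ, SZ)))
  →4  S(add(add(add(SSZ, mul(SZ, SSSZ)), mul(Z, SZ)), add(mul(Z, SSZ), add(SZ, SZ))))
  →5  S(add(add(S(add(SZ, mul(SZ, SSSZ))), mul(Z, SZ)), add(mul(Z, SSZ), add(SZ, SZ))))
  →6  S(add(S(add(add(SZ, mul(SZ, SSSZ)), mul(Z, SZ))), add(mul(Z, SSZ), add(SZ, SZ))))
  →7  S(S(add(add(add(SZ, mul(SZ, SSSZ)), mul(Z, SZ)), add(mul(Z, SSZ), add(SZ, SZ)))))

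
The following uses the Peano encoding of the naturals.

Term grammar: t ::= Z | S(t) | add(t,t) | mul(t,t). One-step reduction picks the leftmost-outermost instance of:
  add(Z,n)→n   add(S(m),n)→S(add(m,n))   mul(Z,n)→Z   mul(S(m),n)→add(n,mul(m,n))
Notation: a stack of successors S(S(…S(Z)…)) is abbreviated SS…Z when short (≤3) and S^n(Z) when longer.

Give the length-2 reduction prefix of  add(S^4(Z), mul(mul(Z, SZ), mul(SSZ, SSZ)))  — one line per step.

  start: add(S^4(Z), mul(mul(Z, SZ), mul(SSZ, SSZ)))
  step 1: S(add(SSSZ, mul(mul(Z, SZ), mul(SSZ, SSZ))))
  step 2: S(S(add(SSZ, mul(mul(Z, SZ), mul(SSZ, SSZ)))))

Answer: after 2 steps: S(S(add(SSZ, mul(mul(Z, SZ), mul(SSZ, SSZ)))))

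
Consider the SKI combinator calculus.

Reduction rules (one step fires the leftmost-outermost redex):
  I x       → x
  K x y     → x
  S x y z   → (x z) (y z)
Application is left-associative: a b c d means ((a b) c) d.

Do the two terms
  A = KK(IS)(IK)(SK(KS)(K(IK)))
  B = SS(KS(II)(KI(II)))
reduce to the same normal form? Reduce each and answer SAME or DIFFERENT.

Answer: DIFFERENT — A ⇓ K, B ⇓ SS(SI)

Derivation:
Term A:
  start: KK(IS)(IK)(SK(KS)(K(IK)))
  [1] K(IK)(SK(KS)(K(IK)))
  [2] IK
  [3] K

Term B:
  start: SS(KS(II)(KI(II)))
  [1] SS(S(KI(II)))
  [2] SS(SI)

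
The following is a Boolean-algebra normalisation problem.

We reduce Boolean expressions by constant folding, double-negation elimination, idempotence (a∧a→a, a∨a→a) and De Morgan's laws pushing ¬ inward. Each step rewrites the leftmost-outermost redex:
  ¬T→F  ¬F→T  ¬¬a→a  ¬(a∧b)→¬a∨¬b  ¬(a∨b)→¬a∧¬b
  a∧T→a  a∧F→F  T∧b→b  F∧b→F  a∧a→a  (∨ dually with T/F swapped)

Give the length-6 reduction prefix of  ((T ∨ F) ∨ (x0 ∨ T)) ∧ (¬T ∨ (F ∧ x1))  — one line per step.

Answer: after 6 steps: F

Derivation:
  start: ((T ∨ F) ∨ (x0 ∨ T)) ∧ (¬T ∨ (F ∧ x1))
  step 1: (T ∨ (x0 ∨ T)) ∧ (¬T ∨ (F ∧ x1))
  step 2: T ∧ (¬T ∨ (F ∧ x1))
  step 3: ¬T ∨ (F ∧ x1)
  step 4: F ∨ (F ∧ x1)
  step 5: F ∧ x1
  step 6: F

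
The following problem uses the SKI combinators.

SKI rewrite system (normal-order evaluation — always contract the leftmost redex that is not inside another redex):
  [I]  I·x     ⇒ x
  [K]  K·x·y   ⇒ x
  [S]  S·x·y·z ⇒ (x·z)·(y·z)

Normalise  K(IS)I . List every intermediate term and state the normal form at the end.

  start: K(IS)I
  step 1: IS
  step 2: S

Answer: normal form = S  (in 2 steps)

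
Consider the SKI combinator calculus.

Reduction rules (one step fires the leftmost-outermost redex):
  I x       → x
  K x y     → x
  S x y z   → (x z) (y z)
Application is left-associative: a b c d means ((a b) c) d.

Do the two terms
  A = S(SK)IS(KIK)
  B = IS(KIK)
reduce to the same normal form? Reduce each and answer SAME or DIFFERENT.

Term A:
  start: S(SK)IS(KIK)
  →1  SKS(IS)(KIK)
  →2  K(IS)(S(IS))(KIK)
  →3  IS(KIK)
  →4  S(KIK)
  →5  SI

Term B:
  start: IS(KIK)
  →1  S(KIK)
  →2  SI

Answer: SAME — A ⇓ SI, B ⇓ SI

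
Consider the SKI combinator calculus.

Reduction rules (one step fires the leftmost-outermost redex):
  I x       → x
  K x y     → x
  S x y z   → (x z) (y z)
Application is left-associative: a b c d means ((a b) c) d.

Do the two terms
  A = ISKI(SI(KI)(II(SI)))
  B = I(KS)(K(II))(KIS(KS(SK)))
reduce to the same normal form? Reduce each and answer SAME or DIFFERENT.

Answer: DIFFERENT — A ⇓ SII, B ⇓ SS

Derivation:
Term A:
  start: ISKI(SI(KI)(II(SI)))
  →1  SKI(SI(KI)(II(SI)))
  →2  K(SI(KI)(II(SI)))(I(SI(KI)(II(SI))))
  →3  SI(KI)(II(SI))
  →4  I(II(SI))(KI(II(SI)))
  →5  II(SI)(KI(II(SI)))
  →6  I(SI)(KI(II(SI)))
  →7  SI(KI(II(SI)))
  →8  SII

Term B:
  start: I(KS)(K(II))(KIS(KS(SK)))
  →1  KS(K(II))(KIS(KS(SK)))
  →2  S(KIS(KS(SK)))
  →3  S(I(KS(SK)))
  →4  S(KS(SK))
  →5  SS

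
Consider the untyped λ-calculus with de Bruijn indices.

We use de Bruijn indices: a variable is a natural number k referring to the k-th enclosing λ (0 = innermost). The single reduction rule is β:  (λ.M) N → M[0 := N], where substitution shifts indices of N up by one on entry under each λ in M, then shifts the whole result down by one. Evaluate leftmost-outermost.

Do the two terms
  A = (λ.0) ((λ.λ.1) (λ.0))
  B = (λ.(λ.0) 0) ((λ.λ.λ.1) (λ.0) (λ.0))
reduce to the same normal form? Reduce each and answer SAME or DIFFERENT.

Term A:
  start: (λ.0) ((λ.λ.1) (λ.0))
  step 1: (λ.λ.1) (λ.0)
  step 2: λ.λ.0

Term B:
  start: (λ.(λ.0) 0) ((λ.λ.λ.1) (λ.0) (λ.0))
  step 1: (λ.0) ((λ.λ.λ.1) (λ.0) (λ.0))
  step 2: (λ.λ.λ.1) (λ.0) (λ.0)
  step 3: (λ.λ.1) (λ.0)
  step 4: λ.λ.0

Answer: SAME — A ⇓ λ.λ.0, B ⇓ λ.λ.0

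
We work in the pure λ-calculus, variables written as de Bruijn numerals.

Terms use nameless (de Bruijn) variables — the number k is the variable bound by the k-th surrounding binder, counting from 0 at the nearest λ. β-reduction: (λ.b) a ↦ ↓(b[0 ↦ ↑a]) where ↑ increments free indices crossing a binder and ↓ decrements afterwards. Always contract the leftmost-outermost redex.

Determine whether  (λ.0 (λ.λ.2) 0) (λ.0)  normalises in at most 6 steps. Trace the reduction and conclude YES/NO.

Answer: YES — reaches normal form λ.λ.0 in 3 ≤ 6 steps

Reduction:
  start: (λ.0 (λ.λ.2) 0) (λ.0)
  →1  (λ.0) (λ.λ.λ.0) (λ.0)
  →2  (λ.λ.λ.0) (λ.0)
  →3  λ.λ.0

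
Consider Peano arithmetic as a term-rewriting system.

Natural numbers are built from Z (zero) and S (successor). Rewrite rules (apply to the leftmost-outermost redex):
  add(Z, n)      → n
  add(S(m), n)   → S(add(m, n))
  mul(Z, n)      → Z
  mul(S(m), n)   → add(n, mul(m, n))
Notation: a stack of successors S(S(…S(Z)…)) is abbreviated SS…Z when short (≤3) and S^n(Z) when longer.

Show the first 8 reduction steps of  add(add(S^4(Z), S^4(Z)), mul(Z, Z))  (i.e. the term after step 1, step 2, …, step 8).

  start: add(add(S^4(Z), S^4(Z)), mul(Z, Z))
  →1  add(S(add(SSSZ, S^4(Z))), mul(Z, Z))
  →2  S(add(add(SSSZ, S^4(Z)), mul(Z, Z)))
  →3  S(add(S(add(SSZ, S^4(Z))), mul(Z, Z)))
  →4  S(S(add(add(SSZ, S^4(Z)), mul(Z, Z))))
  →5  S(S(add(S(add(SZ, S^4(Z))), mul(Z, Z))))
  →6  S(S(S(add(add(SZ, S^4(Z)), mul(Z, Z)))))
  →7  S(S(S(add(S(add(Z, S^4(Z))), mul(Z, Z)))))
  →8  S(S(S(S(add(add(Z, S^4(Z)), mul(Z, Z))))))

Answer: after 8 steps: S(S(S(S(add(add(Z, S^4(Z)), mul(Z, Z))))))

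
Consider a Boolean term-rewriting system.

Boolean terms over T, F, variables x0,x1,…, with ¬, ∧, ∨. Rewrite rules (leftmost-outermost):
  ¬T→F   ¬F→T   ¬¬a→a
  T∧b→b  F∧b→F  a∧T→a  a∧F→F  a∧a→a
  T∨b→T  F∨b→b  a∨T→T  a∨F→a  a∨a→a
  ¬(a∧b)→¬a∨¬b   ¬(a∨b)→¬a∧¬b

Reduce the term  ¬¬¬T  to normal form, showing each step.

  start: ¬¬¬T
  step 1: ¬T
  step 2: F

Answer: normal form = F  (in 2 steps)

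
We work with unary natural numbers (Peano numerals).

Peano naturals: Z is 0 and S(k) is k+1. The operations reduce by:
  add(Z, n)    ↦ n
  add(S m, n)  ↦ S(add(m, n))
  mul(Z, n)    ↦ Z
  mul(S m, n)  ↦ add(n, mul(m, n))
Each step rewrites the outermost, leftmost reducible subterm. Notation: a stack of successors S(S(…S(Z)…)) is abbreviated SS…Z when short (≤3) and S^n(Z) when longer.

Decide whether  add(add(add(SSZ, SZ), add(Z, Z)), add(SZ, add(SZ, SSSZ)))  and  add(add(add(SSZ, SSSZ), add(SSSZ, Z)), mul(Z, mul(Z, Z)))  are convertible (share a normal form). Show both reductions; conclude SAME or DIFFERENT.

Term A:
  start: add(add(add(SSZ, SZ), add(Z, Z)), add(SZ, add(SZ, SSSZ)))
  step 1: add(add(S(add(SZ, SZ)), add(Z, Z)), add(SZ, add(SZ, SSSZ)))
  step 2: add(S(add(add(SZ, SZ), add(Z, Z))), add(SZ, add(SZ, SSSZ)))
  step 3: S(add(add(add(SZ, SZ), add(Z, Z)), add(SZ, add(SZ, SSSZ))))
  step 4: S(add(add(S(add(Z, SZ)), add(Z, Z)), add(SZ, add(SZ, SSSZ))))
  step 5: S(add(S(add(add(Z, SZ), add(Z, Z))), add(SZ, add(SZ, SSSZ))))
  step 6: S(S(add(add(add(Z, SZ), add(Z, Z)), add(SZ, add(SZ, SSSZ)))))
  step 7: S(S(add(add(SZ, add(Z, Z)), add(SZ, add(SZ, SSSZ)))))
  step 8: S(S(add(S(add(Z, add(Z, Z))), add(SZ, add(SZ, SSSZ)))))
  step 9: S(S(S(add(add(Z, add(Z, Z)), add(SZ, add(SZ, SSSZ))))))
  step 10: S(S(S(add(add(Z, Z), add(SZ, add(SZ, SSSZ))))))
  step 11: S(S(S(add(Z, add(SZ, add(SZ, SSSZ))))))
  step 12: S(S(S(add(SZ, add(SZ, SSSZ)))))
  step 13: S(S(S(S(add(Z, add(SZ, SSSZ))))))
  step 14: S(S(S(S(add(SZ, SSSZ)))))
  step 15: S(S(S(S(S(add(Z, SSSZ))))))
  step 16: S^8(Z)

Term B:
  start: add(add(add(SSZ, SSSZ), add(SSSZ, Z)), mul(Z, mul(Z, Z)))
  step 1: add(add(S(add(SZ, SSSZ)), add(SSSZ, Z)), mul(Z, mul(Z, Z)))
  step 2: add(S(add(add(SZ, SSSZ), add(SSSZ, Z))), mul(Z, mul(Z, Z)))
  step 3: S(add(add(add(SZ, SSSZ), add(SSSZ, Z)), mul(Z, mul(Z, Z))))
  step 4: S(add(add(S(add(Z, SSSZ)), add(SSSZ, Z)), mul(Z, mul(Z, Z))))
  step 5: S(add(S(add(add(Z, SSSZ), add(SSSZ, Z))), mul(Z, mul(Z, Z))))
  step 6: S(S(add(add(add(Z, SSSZ), add(SSSZ, Z)), mul(Z, mul(Z, Z)))))
  step 7: S(S(add(add(SSSZ, add(SSSZ, Z)), mul(Z, mul(Z, Z)))))
  step 8: S(S(add(S(add(SSZ, add(SSSZ, Z))), mul(Z, mul(Z, Z)))))
  step 9: S(S(S(add(add(SSZ, add(SSSZ, Z)), mul(Z, mul(Z, Z))))))
  step 10: S(S(S(add(S(add(SZ, add(SSSZ, Z))), mul(Z, mul(Z, Z))))))
  step 11: S(S(S(S(add(add(SZ, add(SSSZ, Z)), mul(Z, mul(Z, Z)))))))
  step 12: S(S(S(S(add(S(add(Z, add(SSSZ, Z))), mul(Z, mul(Z, Z)))))))
  step 13: S(S(S(S(S(add(add(Z, add(SSSZ, Z)), mul(Z, mul(Z, Z))))))))
  step 14: S(S(S(S(S(add(add(SSSZ, Z), mul(Z, mul(Z, Z))))))))
  step 15: S(S(S(S(S(add(S(add(SSZ, Z)), mul(Z, mul(Z, Z))))))))
  step 16: S(S(S(S(S(S(add(add(SSZ, Z), mul(Z, mul(Z, Z)))))))))
  step 17: S(S(S(S(S(S(add(S(add(SZ, Z)), mul(Z, mul(Z, Z)))))))))
  step 18: S(S(S(S(S(S(S(add(add(SZ, Z), mul(Z, mul(Z, Z))))))))))
  step 19: S(S(S(S(S(S(S(add(S(add(Z, Z)), mul(Z, mul(Z, Z))))))))))
  step 20: S(S(S(S(S(S(S(S(add(add(Z, Z), mul(Z, mul(Z, Z)))))))))))
  step 21: S(S(S(S(S(S(S(S(add(Z, mul(Z, mul(Z, Z)))))))))))
  step 22: S(S(S(S(S(S(S(S(mul(Z, mul(Z, Z))))))))))
  step 23: S^8(Z)

Answer: SAME — A ⇓ S^8(Z), B ⇓ S^8(Z)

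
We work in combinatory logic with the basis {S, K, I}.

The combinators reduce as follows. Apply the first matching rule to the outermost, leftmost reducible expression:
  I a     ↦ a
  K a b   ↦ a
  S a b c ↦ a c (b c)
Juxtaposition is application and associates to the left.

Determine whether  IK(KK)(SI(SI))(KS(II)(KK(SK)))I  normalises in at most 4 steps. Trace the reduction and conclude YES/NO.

  start: IK(KK)(SI(SI))(KS(II)(KK(SK)))I
  →1  K(KK)(SI(SI))(KS(II)(KK(SK)))I
  →2  KK(KS(II)(KK(SK)))I
  →3  KI

Answer: YES — reaches normal form KI in 3 ≤ 4 steps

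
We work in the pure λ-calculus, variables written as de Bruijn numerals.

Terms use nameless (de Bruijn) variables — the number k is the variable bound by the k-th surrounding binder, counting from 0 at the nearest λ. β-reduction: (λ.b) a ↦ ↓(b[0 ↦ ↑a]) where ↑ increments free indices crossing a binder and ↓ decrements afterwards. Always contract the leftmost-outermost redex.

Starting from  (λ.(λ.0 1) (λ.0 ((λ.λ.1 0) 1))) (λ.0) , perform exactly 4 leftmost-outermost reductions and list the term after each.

  start: (λ.(λ.0 1) (λ.0 ((λ.λ.1 0) 1))) (λ.0)
  [1] (λ.0 (λ.0)) (λ.0 ((λ.λ.1 0) (λ.0)))
  [2] (λ.0 ((λ.λ.1 0) (λ.0))) (λ.0)
  [3] (λ.0) ((λ.λ.1 0) (λ.0))
  [4] (λ.λ.1 0) (λ.0)

Answer: after 4 steps: (λ.λ.1 0) (λ.0)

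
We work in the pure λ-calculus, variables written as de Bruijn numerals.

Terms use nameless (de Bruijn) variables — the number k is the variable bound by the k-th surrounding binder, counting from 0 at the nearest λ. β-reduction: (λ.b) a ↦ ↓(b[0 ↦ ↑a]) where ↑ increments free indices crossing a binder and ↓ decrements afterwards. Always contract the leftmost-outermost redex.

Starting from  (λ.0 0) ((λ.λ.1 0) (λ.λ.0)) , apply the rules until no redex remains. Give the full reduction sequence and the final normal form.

  start: (λ.0 0) ((λ.λ.1 0) (λ.λ.0))
  step 1: (λ.λ.1 0) (λ.λ.0) ((λ.λ.1 0) (λ.λ.0))
  step 2: (λ.(λ.λ.0) 0) ((λ.λ.1 0) (λ.λ.0))
  step 3: (λ.λ.0) ((λ.λ.1 0) (λ.λ.0))
  step 4: λ.0

Answer: normal form = λ.0  (in 4 steps)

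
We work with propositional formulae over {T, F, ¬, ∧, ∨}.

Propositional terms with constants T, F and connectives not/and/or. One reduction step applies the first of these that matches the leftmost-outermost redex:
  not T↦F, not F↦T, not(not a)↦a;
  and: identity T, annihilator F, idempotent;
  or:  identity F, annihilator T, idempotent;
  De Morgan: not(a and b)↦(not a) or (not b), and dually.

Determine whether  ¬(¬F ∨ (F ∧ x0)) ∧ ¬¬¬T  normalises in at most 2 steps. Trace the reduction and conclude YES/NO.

Answer: NO — after 2 steps the term is (F ∧ ¬(F ∧ x0)) ∧ ¬¬¬T, not yet normal

Working:
  start: ¬(¬F ∨ (F ∧ x0)) ∧ ¬¬¬T
  step 1: (¬¬F ∧ ¬(F ∧ x0)) ∧ ¬¬¬T
  step 2: (F ∧ ¬(F ∧ x0)) ∧ ¬¬¬T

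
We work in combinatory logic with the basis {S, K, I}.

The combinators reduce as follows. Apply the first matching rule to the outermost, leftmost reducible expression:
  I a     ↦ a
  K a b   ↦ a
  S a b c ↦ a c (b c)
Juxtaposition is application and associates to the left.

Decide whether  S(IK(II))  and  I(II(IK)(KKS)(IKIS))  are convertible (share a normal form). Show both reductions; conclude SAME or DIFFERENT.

Term A:
  start: S(IK(II))
  [1] S(K(II))
  [2] S(KI)

Term B:
  start: I(II(IK)(KKS)(IKIS))
  [1] II(IK)(KKS)(IKIS)
  [2] I(IK)(KKS)(IKIS)
  [3] IK(KKS)(IKIS)
  [4] K(KKS)(IKIS)
  [5] KKS
  [6] K

Answer: DIFFERENT — A ⇓ S(KI), B ⇓ K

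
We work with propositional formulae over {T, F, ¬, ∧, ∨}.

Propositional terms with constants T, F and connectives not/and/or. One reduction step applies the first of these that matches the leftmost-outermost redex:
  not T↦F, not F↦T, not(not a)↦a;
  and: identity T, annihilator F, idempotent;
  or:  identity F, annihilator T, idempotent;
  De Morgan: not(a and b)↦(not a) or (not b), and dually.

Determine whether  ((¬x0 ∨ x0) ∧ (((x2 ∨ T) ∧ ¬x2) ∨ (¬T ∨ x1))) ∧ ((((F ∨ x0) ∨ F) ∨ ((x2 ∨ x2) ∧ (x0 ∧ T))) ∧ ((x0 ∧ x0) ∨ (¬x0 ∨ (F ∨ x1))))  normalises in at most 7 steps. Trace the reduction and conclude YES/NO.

Answer: NO — after 7 steps the term is ((¬x0 ∨ x0) ∧ (¬x2 ∨ x1)) ∧ ((x0 ∨ (x2 ∧ (x0 ∧ T))) ∧ ((x0 ∧ x0) ∨ (¬x0 ∨ (F ∨ x1)))), not yet normal

Derivation:
  start: ((¬x0 ∨ x0) ∧ (((x2 ∨ T) ∧ ¬x2) ∨ (¬T ∨ x1))) ∧ ((((F ∨ x0) ∨ F) ∨ ((x2 ∨ x2) ∧ (x0 ∧ T))) ∧ ((x0 ∧ x0) ∨ (¬x0 ∨ (F ∨ x1))))
  step 1: ((¬x0 ∨ x0) ∧ ((T ∧ ¬x2) ∨ (¬T ∨ x1))) ∧ ((((F ∨ x0) ∨ F) ∨ ((x2 ∨ x2) ∧ (x0 ∧ T))) ∧ ((x0 ∧ x0) ∨ (¬x0 ∨ (F ∨ x1))))
  step 2: ((¬x0 ∨ x0) ∧ (¬x2 ∨ (¬T ∨ x1))) ∧ ((((F ∨ x0) ∨ F) ∨ ((x2 ∨ x2) ∧ (x0 ∧ T))) ∧ ((x0 ∧ x0) ∨ (¬x0 ∨ (F ∨ x1))))
  step 3: ((¬x0 ∨ x0) ∧ (¬x2 ∨ (F ∨ x1))) ∧ ((((F ∨ x0) ∨ F) ∨ ((x2 ∨ x2) ∧ (x0 ∧ T))) ∧ ((x0 ∧ x0) ∨ (¬x0 ∨ (F ∨ x1))))
  step 4: ((¬x0 ∨ x0) ∧ (¬x2 ∨ x1)) ∧ ((((F ∨ x0) ∨ F) ∨ ((x2 ∨ x2) ∧ (x0 ∧ T))) ∧ ((x0 ∧ x0) ∨ (¬x0 ∨ (F ∨ x1))))
  step 5: ((¬x0 ∨ x0) ∧ (¬x2 ∨ x1)) ∧ (((F ∨ x0) ∨ ((x2 ∨ x2) ∧ (x0 ∧ T))) ∧ ((x0 ∧ x0) ∨ (¬x0 ∨ (F ∨ x1))))
  step 6: ((¬x0 ∨ x0) ∧ (¬x2 ∨ x1)) ∧ ((x0 ∨ ((x2 ∨ x2) ∧ (x0 ∧ T))) ∧ ((x0 ∧ x0) ∨ (¬x0 ∨ (F ∨ x1))))
  step 7: ((¬x0 ∨ x0) ∧ (¬x2 ∨ x1)) ∧ ((x0 ∨ (x2 ∧ (x0 ∧ T))) ∧ ((x0 ∧ x0) ∨ (¬x0 ∨ (F ∨ x1))))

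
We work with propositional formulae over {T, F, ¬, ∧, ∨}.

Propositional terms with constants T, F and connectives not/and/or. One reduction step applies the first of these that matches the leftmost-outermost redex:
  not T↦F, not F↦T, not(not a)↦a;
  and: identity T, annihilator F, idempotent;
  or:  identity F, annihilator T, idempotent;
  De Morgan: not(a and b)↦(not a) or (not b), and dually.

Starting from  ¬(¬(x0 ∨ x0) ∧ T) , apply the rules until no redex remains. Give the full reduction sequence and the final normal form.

  start: ¬(¬(x0 ∨ x0) ∧ T)
  step 1: ¬¬(x0 ∨ x0) ∨ ¬T
  step 2: (x0 ∨ x0) ∨ ¬T
  step 3: x0 ∨ ¬T
  step 4: x0 ∨ F
  step 5: x0

Answer: normal form = x0  (in 5 steps)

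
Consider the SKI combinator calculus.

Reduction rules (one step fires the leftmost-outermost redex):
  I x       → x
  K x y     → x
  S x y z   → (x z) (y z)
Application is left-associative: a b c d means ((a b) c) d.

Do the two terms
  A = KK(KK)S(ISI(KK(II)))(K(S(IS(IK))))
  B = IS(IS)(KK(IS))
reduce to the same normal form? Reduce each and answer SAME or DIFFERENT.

Term A:
  start: KK(KK)S(ISI(KK(II)))(K(S(IS(IK))))
  →1  KS(ISI(KK(II)))(K(S(IS(IK))))
  →2  S(K(S(IS(IK))))
  →3  S(K(S(S(IK))))
  →4  S(K(S(SK)))

Term B:
  start: IS(IS)(KK(IS))
  →1  S(IS)(KK(IS))
  →2  SS(KK(IS))
  →3  SSK

Answer: DIFFERENT — A ⇓ S(K(S(SK))), B ⇓ SSK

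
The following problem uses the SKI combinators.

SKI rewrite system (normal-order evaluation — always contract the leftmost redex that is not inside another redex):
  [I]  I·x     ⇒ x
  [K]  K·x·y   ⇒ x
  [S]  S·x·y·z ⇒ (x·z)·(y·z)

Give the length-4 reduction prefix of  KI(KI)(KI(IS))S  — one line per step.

Answer: after 4 steps: S

Working:
  start: KI(KI)(KI(IS))S
  step 1: I(KI(IS))S
  step 2: KI(IS)S
  step 3: IS
  step 4: S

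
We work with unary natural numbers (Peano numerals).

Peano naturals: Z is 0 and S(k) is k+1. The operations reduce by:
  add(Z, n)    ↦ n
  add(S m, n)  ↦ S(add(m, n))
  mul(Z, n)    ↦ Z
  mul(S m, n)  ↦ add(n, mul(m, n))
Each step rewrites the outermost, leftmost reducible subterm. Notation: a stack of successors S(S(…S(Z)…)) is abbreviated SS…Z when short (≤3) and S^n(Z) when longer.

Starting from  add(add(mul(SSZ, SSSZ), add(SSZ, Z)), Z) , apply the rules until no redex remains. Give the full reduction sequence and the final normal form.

Answer: normal form = S^8(Z)  (in 30 steps)

Derivation:
  start: add(add(mul(SSZ, SSSZ), add(SSZ, Z)), Z)
  [1] add(add(add(SSSZ, mul(SZ, SSSZ)), add(SSZ, Z)), Z)
  [2] add(add(S(add(SSZ, mul(SZ, SSSZ))), add(SSZ, Z)), Z)
  [3] add(S(add(add(SSZ, mul(SZ, SSSZ)), add(SSZ, Z))), Z)
  [4] S(add(add(add(SSZ, mul(SZ, SSSZ)), add(SSZ, Z)), Z))
  [5] S(add(add(S(add(SZ, mul(SZ, SSSZ))), add(SSZ, Z)), Z))
  [6] S(add(S(add(add(SZ, mul(SZ, SSSZ)), add(SSZ, Z))), Z))
  [7] S(S(add(add(add(SZ, mul(SZ, SSSZ)), add(SSZ, Z)), Z)))
  [8] S(S(add(add(S(add(Z, mul(SZ, SSSZ))), add(SSZ, Z)), Z)))
  [9] S(S(add(S(add(add(Z, mul(SZ, SSSZ)), add(SSZ, Z))), Z)))
  [10] S(S(S(add(add(add(Z, mul(SZ, SSSZ)), add(SSZ, Z)), Z))))
  [11] S(S(S(add(add(mul(SZ, SSSZ), add(SSZ, Z)), Z))))
  [12] S(S(S(add(add(add(SSSZ, mul(Z, SSSZ)), add(SSZ, Z)), Z))))
  [13] S(S(S(add(add(S(add(SSZ, mul(Z, SSSZ))), add(SSZ, Z)), Z))))
  [14] S(S(S(add(S(add(add(SSZ, mul(Z, SSSZ)), add(SSZ, Z))), Z))))
  [15] S(S(S(S(add(add(add(SSZ, mul(Z, SSSZ)), add(SSZ, Z)), Z)))))
  [16] S(S(S(S(add(add(S(add(SZ, mul(Z, SSSZ))), add(SSZ, Z)), Z)))))
  [17] S(S(S(S(add(S(add(add(SZ, mul(Z, SSSZ)), add(SSZ, Z))), Z)))))
  [18] S(S(S(S(S(add(add(add(SZ, mul(Z, SSSZ)), add(SSZ, Z)), Z))))))
  [19] S(S(S(S(S(add(add(S(add(Z, mul(Z, SSSZ))), add(SSZ, Z)), Z))))))
  [20] S(S(S(S(S(add(S(add(add(Z, mul(Z, SSSZ)), add(SSZ, Z))), Z))))))
  [21] S(S(S(S(S(S(add(add(add(Z, mul(Z, SSSZ)), add(SSZ, Z)), Z)))))))
  [22] S(S(S(S(S(S(add(add(mul(Z, SSSZ), add(SSZ, Z)), Z)))))))
  [23] S(S(S(S(S(S(add(add(Z, add(SSZ, Z)), Z)))))))
  [24] S(S(S(S(S(S(add(add(SSZ, Z), Z)))))))
  [25] S(S(S(S(S(S(add(S(add(SZ, Z)), Z)))))))
  [26] S(S(S(S(S(S(S(add(add(SZ, Z), Z))))))))
  [27] S(S(S(S(S(S(S(add(S(add(Z, Z)), Z))))))))
  [28] S(S(S(S(S(S(S(S(add(add(Z, Z), Z)))))))))
  [29] S(S(S(S(S(S(S(S(add(Z, Z)))))))))
  [30] S^8(Z)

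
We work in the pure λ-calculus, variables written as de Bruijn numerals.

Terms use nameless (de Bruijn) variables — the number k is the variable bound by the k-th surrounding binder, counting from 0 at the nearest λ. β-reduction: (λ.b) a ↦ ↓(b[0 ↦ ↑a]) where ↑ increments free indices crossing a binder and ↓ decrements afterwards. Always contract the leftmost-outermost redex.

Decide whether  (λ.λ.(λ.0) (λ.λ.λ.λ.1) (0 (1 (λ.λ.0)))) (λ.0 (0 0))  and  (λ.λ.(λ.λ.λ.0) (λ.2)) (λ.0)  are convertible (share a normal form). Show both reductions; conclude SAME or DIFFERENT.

Term A:
  start: (λ.λ.(λ.0) (λ.λ.λ.λ.1) (0 (1 (λ.λ.0)))) (λ.0 (0 0))
  →1  λ.(λ.0) (λ.λ.λ.λ.1) (0 ((λ.0 (0 0)) (λ.λ.0)))
  →2  λ.(λ.λ.λ.λ.1) (0 ((λ.0 (0 0)) (λ.λ.0)))
  →3  λ.λ.λ.λ.1

Term B:
  start: (λ.λ.(λ.λ.λ.0) (λ.2)) (λ.0)
  →1  λ.(λ.λ.λ.0) (λ.λ.0)
  →2  λ.λ.λ.0

Answer: DIFFERENT — A ⇓ λ.λ.λ.λ.1, B ⇓ λ.λ.λ.0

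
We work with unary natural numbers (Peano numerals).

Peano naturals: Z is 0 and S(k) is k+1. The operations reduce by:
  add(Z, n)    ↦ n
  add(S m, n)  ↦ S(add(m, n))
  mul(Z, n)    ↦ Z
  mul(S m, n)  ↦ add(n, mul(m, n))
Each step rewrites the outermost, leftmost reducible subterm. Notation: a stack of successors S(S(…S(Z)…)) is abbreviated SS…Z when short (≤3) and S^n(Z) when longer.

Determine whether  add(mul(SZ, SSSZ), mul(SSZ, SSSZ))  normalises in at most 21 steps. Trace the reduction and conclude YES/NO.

Answer: YES — reaches normal form S^9(Z) in 21 ≤ 21 steps

Reduction:
  start: add(mul(SZ, SSSZ), mul(SSZ, SSSZ))
  step 1: add(add(SSSZ, mul(Z, SSSZ)), mul(SSZ, SSSZ))
  step 2: add(S(add(SSZ, mul(Z, SSSZ))), mul(SSZ, SSSZ))
  step 3: S(add(add(SSZ, mul(Z, SSSZ)), mul(SSZ, SSSZ)))
  step 4: S(add(S(add(SZ, mul(Z, SSSZ))), mul(SSZ, SSSZ)))
  step 5: S(S(add(add(SZ, mul(Z, SSSZ)), mul(SSZ, SSSZ))))
  step 6: S(S(add(S(add(Z, mul(Z, SSSZ))), mul(SSZ, SSSZ))))
  step 7: S(S(S(add(add(Z, mul(Z, SSSZ)), mul(SSZ, SSSZ)))))
  step 8: S(S(S(add(mul(Z, SSSZ), mul(SSZ, SSSZ)))))
  step 9: S(S(S(add(Z, mul(SSZ, SSSZ)))))
  step 10: S(S(S(mul(SSZ, SSSZ))))
  step 11: S(S(S(add(SSSZ, mul(SZ, SSSZ)))))
  step 12: S(S(S(S(add(SSZ, mul(SZ, SSSZ))))))
  step 13: S(S(S(S(S(add(SZ, mul(SZ, SSSZ)))))))
  step 14: S(S(S(S(S(S(add(Z, mul(SZ, SSSZ))))))))
  step 15: S(S(S(S(S(S(mul(SZ, SSSZ)))))))
  step 16: S(S(S(S(S(S(add(SSSZ, mul(Z, SSSZ))))))))
  step 17: S(S(S(S(S(S(S(add(SSZ, mul(Z, SSSZ)))))))))
  step 18: S(S(S(S(S(S(S(S(add(SZ, mul(Z, SSSZ))))))))))
  step 19: S(S(S(S(S(S(S(S(S(add(Z, mul(Z, SSSZ)))))))))))
  step 20: S(S(S(S(S(S(S(S(S(mul(Z, SSSZ))))))))))
  step 21: S^9(Z)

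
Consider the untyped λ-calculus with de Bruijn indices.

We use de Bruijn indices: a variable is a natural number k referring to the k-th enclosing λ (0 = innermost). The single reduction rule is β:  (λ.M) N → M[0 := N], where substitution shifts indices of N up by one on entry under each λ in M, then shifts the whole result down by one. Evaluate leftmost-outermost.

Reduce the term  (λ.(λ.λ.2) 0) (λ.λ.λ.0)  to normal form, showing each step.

  start: (λ.(λ.λ.2) 0) (λ.λ.λ.0)
  step 1: (λ.λ.λ.λ.λ.0) (λ.λ.λ.0)
  step 2: λ.λ.λ.λ.0

Answer: normal form = λ.λ.λ.λ.0  (in 2 steps)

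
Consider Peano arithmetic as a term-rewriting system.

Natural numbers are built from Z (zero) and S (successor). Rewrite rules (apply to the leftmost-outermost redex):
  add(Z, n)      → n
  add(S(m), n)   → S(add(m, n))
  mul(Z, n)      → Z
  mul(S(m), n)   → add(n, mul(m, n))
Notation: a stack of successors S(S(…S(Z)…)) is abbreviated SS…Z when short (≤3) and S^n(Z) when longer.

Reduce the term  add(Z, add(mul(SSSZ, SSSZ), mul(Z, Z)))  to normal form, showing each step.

Answer: normal form = S^9(Z)  (in 28 steps)

Working:
  start: add(Z, add(mul(SSSZ, SSSZ), mul(Z, Z)))
  step 1: add(mul(SSSZ, SSSZ), mul(Z, Z))
  step 2: add(add(SSSZ, mul(SSZ, SSSZ)), mul(Z, Z))
  step 3: add(S(add(SSZ, mul(SSZ, SSSZ))), mul(Z, Z))
  step 4: S(add(add(SSZ, mul(SSZ, SSSZ)), mul(Z, Z)))
  step 5: S(add(S(add(SZ, mul(SSZ, SSSZ))), mul(Z, Z)))
  step 6: S(S(add(add(SZ, mul(SSZ, SSSZ)), mul(Z, Z))))
  step 7: S(S(add(S(add(Z, mul(SSZ, SSSZ))), mul(Z, Z))))
  step 8: S(S(S(add(add(Z, mul(SSZ, SSSZ)), mul(Z, Z)))))
  step 9: S(S(S(add(mul(SSZ, SSSZ), mul(Z, Z)))))
  step 10: S(S(S(add(add(SSSZ, mul(SZ, SSSZ)), mul(Z, Z)))))
  step 11: S(S(S(add(S(add(SSZ, mul(SZ, SSSZ))), mul(Z, Z)))))
  step 12: S(S(S(S(add(add(SSZ, mul(SZ, SSSZ)), mul(Z, Z))))))
  step 13: S(S(S(S(add(S(add(SZ, mul(SZ, SSSZ))), mul(Z, Z))))))
  step 14: S(S(S(S(S(add(add(SZ, mul(SZ, SSSZ)), mul(Z, Z)))))))
  step 15: S(S(S(S(S(add(S(add(Z, mul(SZ, SSSZ))), mul(Z, Z)))))))
  step 16: S(S(S(S(S(S(add(add(Z, mul(SZ, SSSZ)), mul(Z, Z))))))))
  step 17: S(S(S(S(S(S(add(mul(SZ, SSSZ), mul(Z, Z))))))))
  step 18: S(S(S(S(S(S(add(add(SSSZ, mul(Z, SSSZ)), mul(Z, Z))))))))
  step 19: S(S(S(S(S(S(add(S(add(SSZ, mul(Z, SSSZ))), mul(Z, Z))))))))
  step 20: S(S(S(S(S(S(S(add(add(SSZ, mul(Z, SSSZ)), mul(Z, Z)))))))))
  step 21: S(S(S(S(S(S(S(add(S(add(SZ, mul(Z, SSSZ))), mul(Z, Z)))))))))
  step 22: S(S(S(S(S(S(S(S(add(add(SZ, mul(Z, SSSZ)), mul(Z, Z))))))))))
  step 23: S(S(S(S(S(S(S(S(add(S(add(Z, mul(Z, SSSZ))), mul(Z, Z))))))))))
  step 24: S(S(S(S(S(S(S(S(S(add(add(Z, mul(Z, SSSZ)), mul(Z, Z)))))))))))
  step 25: S(S(S(S(S(S(S(S(S(add(mul(Z, SSSZ), mul(Z, Z)))))))))))
  step 26: S(S(S(S(S(S(S(S(S(add(Z, mul(Z, Z)))))))))))
  step 27: S(S(S(S(S(S(S(S(S(mul(Z, Z))))))))))
  step 28: S^9(Z)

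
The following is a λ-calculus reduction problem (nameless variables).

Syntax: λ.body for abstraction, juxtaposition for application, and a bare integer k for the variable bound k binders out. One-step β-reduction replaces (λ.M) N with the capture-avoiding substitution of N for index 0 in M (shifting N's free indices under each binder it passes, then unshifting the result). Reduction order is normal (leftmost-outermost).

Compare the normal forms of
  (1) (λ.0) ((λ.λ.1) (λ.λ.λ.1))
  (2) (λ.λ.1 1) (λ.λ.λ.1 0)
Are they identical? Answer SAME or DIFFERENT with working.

Term A:
  start: (λ.0) ((λ.λ.1) (λ.λ.λ.1))
  [1] (λ.λ.1) (λ.λ.λ.1)
  [2] λ.λ.λ.λ.1

Term B:
  start: (λ.λ.1 1) (λ.λ.λ.1 0)
  [1] λ.(λ.λ.λ.1 0) (λ.λ.λ.1 0)
  [2] λ.λ.λ.1 0

Answer: DIFFERENT — A ⇓ λ.λ.λ.λ.1, B ⇓ λ.λ.λ.1 0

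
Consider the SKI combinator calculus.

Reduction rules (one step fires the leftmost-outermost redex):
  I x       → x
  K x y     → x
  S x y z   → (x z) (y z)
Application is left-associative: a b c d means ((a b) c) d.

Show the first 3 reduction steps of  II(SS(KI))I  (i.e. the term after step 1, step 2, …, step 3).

  start: II(SS(KI))I
  step 1: I(SS(KI))I
  step 2: SS(KI)I
  step 3: SI(KII)

Answer: after 3 steps: SI(KII)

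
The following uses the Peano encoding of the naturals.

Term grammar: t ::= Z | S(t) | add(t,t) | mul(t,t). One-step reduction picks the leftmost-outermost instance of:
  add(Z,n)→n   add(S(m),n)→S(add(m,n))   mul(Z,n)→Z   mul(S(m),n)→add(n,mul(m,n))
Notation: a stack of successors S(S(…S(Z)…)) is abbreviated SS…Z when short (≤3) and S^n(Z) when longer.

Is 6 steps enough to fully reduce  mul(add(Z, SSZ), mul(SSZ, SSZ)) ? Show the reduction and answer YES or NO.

  start: mul(add(Z, SSZ), mul(SSZ, SSZ))
  step 1: mul(SSZ, mul(SSZ, SSZ))
  step 2: add(mul(SSZ, SSZ), mul(SZ, mul(SSZ, SSZ)))
  step 3: add(add(SSZ, mul(SZ, SSZ)), mul(SZ, mul(SSZ, SSZ)))
  step 4: add(S(add(SZ, mul(SZ, SSZ))), mul(SZ, mul(SSZ, SSZ)))
  step 5: S(add(add(SZ, mul(SZ, SSZ)), mul(SZ, mul(SSZ, SSZ))))
  step 6: S(add(S(add(Z, mul(SZ, SSZ))), mul(SZ, mul(SSZ, SSZ))))

Answer: NO — after 6 steps the term is S(add(S(add(Z, mul(SZ, SSZ))), mul(SZ, mul(SSZ, SSZ)))), not yet normal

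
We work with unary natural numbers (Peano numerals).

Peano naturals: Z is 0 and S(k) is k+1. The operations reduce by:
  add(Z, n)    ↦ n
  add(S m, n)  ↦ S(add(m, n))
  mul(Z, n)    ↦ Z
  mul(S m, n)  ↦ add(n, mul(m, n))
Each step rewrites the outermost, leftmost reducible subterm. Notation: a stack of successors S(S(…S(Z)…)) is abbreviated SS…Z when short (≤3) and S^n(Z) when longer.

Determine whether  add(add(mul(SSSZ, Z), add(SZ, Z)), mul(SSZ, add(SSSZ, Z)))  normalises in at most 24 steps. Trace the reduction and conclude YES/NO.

  start: add(add(mul(SSSZ, Z), add(SZ, Z)), mul(SSZ, add(SSSZ, Z)))
  step 1: add(add(add(Z, mul(SSZ, Z)), add(SZ, Z)), mul(SSZ, add(SSSZ, Z)))
  step 2: add(add(mul(SSZ, Z), add(SZ, Z)), mul(SSZ, add(SSSZ, Z)))
  step 3: add(add(add(Z, mul(SZ, Z)), add(SZ, Z)), mul(SSZ, add(SSSZ, Z)))
  step 4: add(add(mul(SZ, Z), add(SZ, Z)), mul(SSZ, add(SSSZ, Z)))
  step 5: add(add(add(Z, mul(Z, Z)), add(SZ, Z)), mul(SSZ, add(SSSZ, Z)))
  step 6: add(add(mul(Z, Z), add(SZ, Z)), mul(SSZ, add(SSSZ, Z)))
  step 7: add(add(Z, add(SZ, Z)), mul(SSZ, add(SSSZ, Z)))
  step 8: add(add(SZ, Z), mul(SSZ, add(SSSZ, Z)))
  step 9: add(S(add(Z, Z)), mul(SSZ, add(SSSZ, Z)))
  step 10: S(add(add(Z, Z), mul(SSZ, add(SSSZ, Z))))
  step 11: S(add(Z, mul(SSZ, add(SSSZ, Z))))
  step 12: S(mul(SSZ, add(SSSZ, Z)))
  step 13: S(add(add(SSSZ, Z), mul(SZ, add(SSSZ, Z))))
  step 14: S(add(S(add(SSZ, Z)), mul(SZ, add(SSSZ, Z))))
  step 15: S(S(add(add(SSZ, Z), mul(SZ, add(SSSZ, Z)))))
  step 16: S(S(add(S(add(SZ, Z)), mul(SZ, add(SSSZ, Z)))))
  step 17: S(S(S(add(add(SZ, Z), mul(SZ, add(SSSZ, Z))))))
  step 18: S(S(S(add(S(add(Z, Z)), mul(SZ, add(SSSZ, Z))))))
  step 19: S(S(S(S(add(add(Z, Z), mul(SZ, add(SSSZ, Z)))))))
  step 20: S(S(S(S(add(Z, mul(SZ, add(SSSZ, Z)))))))
  step 21: S(S(S(S(mul(SZ, add(SSSZ, Z))))))
  step 22: S(S(S(S(add(add(SSSZ, Z), mul(Z, add(SSSZ, Z)))))))
  step 23: S(S(S(S(add(S(add(SSZ, Z)), mul(Z, add(SSSZ, Z)))))))
  step 24: S(S(S(S(S(add(add(SSZ, Z), mul(Z, add(SSSZ, Z))))))))

Answer: NO — after 24 steps the term is S(S(S(S(S(add(add(SSZ, Z), mul(Z, add(SSSZ, Z)))))))), not yet normal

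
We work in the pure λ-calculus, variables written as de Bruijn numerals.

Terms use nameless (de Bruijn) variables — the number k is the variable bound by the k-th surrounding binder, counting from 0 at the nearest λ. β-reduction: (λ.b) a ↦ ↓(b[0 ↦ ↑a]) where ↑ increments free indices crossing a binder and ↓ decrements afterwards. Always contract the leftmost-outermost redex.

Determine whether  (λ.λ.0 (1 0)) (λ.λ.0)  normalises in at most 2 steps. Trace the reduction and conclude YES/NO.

  start: (λ.λ.0 (1 0)) (λ.λ.0)
  step 1: λ.0 ((λ.λ.0) 0)
  step 2: λ.0 (λ.0)

Answer: YES — reaches normal form λ.0 (λ.0) in 2 ≤ 2 steps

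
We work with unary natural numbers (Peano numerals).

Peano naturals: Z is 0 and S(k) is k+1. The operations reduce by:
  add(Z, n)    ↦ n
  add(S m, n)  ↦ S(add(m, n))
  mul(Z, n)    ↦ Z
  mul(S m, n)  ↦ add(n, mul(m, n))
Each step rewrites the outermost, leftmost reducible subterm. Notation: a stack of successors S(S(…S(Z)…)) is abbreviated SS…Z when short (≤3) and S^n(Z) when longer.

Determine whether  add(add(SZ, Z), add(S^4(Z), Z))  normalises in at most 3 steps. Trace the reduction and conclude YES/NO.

Answer: NO — after 3 steps the term is S(add(Z, add(S^4(Z), Z))), not yet normal

Working:
  start: add(add(SZ, Z), add(S^4(Z), Z))
  [1] add(S(add(Z, Z)), add(S^4(Z), Z))
  [2] S(add(add(Z, Z), add(S^4(Z), Z)))
  [3] S(add(Z, add(S^4(Z), Z)))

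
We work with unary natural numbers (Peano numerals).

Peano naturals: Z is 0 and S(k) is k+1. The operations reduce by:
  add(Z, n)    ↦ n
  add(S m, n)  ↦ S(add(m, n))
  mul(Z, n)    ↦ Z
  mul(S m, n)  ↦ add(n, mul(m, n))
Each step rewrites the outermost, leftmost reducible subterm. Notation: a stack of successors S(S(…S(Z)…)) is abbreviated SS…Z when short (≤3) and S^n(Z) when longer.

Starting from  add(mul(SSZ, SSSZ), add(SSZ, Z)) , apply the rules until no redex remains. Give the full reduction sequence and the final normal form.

Answer: normal form = S^8(Z)  (in 21 steps)

Working:
  start: add(mul(SSZ, SSSZ), add(SSZ, Z))
  [1] add(add(SSSZ, mul(SZ, SSSZ)), add(SSZ, Z))
  [2] add(S(add(SSZ, mul(SZ, SSSZ))), add(SSZ, Z))
  [3] S(add(add(SSZ, mul(SZ, SSSZ)), add(SSZ, Z)))
  [4] S(add(S(add(SZ, mul(SZ, SSSZ))), add(SSZ, Z)))
  [5] S(S(add(add(SZ, mul(SZ, SSSZ)), add(SSZ, Z))))
  [6] S(S(add(S(add(Z, mul(SZ, SSSZ))), add(SSZ, Z))))
  [7] S(S(S(add(add(Z, mul(SZ, SSSZ)), add(SSZ, Z)))))
  [8] S(S(S(add(mul(SZ, SSSZ), add(SSZ, Z)))))
  [9] S(S(S(add(add(SSSZ, mul(Z, SSSZ)), add(SSZ, Z)))))
  [10] S(S(S(add(S(add(SSZ, mul(Z, SSSZ))), add(SSZ, Z)))))
  [11] S(S(S(S(add(add(SSZ, mul(Z, SSSZ)), add(SSZ, Z))))))
  [12] S(S(S(S(add(S(add(SZ, mul(Z, SSSZ))), add(SSZ, Z))))))
  [13] S(S(S(S(S(add(add(SZ, mul(Z, SSSZ)), add(SSZ, Z)))))))
  [14] S(S(S(S(S(add(S(add(Z, mul(Z, SSSZ))), add(SSZ, Z)))))))
  [15] S(S(S(S(S(S(add(add(Z, mul(Z, SSSZ)), add(SSZ, Z))))))))
  [16] S(S(S(S(S(S(add(mul(Z, SSSZ), add(SSZ, Z))))))))
  [17] S(S(S(S(S(S(add(Z, add(SSZ, Z))))))))
  [18] S(S(S(S(S(S(add(SSZ, Z)))))))
  [19] S(S(S(S(S(S(S(add(SZ, Z))))))))
  [20] S(S(S(S(S(S(S(S(add(Z, Z)))))))))
  [21] S^8(Z)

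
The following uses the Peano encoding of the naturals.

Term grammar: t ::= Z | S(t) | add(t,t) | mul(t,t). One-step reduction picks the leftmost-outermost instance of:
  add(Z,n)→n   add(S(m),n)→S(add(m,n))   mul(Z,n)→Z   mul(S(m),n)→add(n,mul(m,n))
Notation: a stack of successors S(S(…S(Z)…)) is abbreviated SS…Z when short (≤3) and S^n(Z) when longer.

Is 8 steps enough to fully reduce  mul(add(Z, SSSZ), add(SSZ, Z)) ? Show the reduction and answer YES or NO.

  start: mul(add(Z, SSSZ), add(SSZ, Z))
  step 1: mul(SSSZ, add(SSZ, Z))
  step 2: add(add(SSZ, Z), mul(SSZ, add(SSZ, Z)))
  step 3: add(S(add(SZ, Z)), mul(SSZ, add(SSZ, Z)))
  step 4: S(add(add(SZ, Z), mul(SSZ, add(SSZ, Z))))
  step 5: S(add(S(add(Z, Z)), mul(SSZ, add(SSZ, Z))))
  step 6: S(S(add(add(Z, Z), mul(SSZ, add(SSZ, Z)))))
  step 7: S(S(add(Z, mul(SSZ, add(SSZ, Z)))))
  step 8: S(S(mul(SSZ, add(SSZ, Z))))

Answer: NO — after 8 steps the term is S(S(mul(SSZ, add(SSZ, Z)))), not yet normal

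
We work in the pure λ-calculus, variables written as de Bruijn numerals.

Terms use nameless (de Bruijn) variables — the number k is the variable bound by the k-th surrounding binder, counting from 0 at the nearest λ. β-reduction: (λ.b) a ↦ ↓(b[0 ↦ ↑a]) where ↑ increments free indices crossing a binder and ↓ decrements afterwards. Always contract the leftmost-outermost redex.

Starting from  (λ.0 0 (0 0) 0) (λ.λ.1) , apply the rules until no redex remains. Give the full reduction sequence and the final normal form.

  start: (λ.0 0 (0 0) 0) (λ.λ.1)
  step 1: (λ.λ.1) (λ.λ.1) ((λ.λ.1) (λ.λ.1)) (λ.λ.1)
  step 2: (λ.λ.λ.1) ((λ.λ.1) (λ.λ.1)) (λ.λ.1)
  step 3: (λ.λ.1) (λ.λ.1)
  step 4: λ.λ.λ.1

Answer: normal form = λ.λ.λ.1  (in 4 steps)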